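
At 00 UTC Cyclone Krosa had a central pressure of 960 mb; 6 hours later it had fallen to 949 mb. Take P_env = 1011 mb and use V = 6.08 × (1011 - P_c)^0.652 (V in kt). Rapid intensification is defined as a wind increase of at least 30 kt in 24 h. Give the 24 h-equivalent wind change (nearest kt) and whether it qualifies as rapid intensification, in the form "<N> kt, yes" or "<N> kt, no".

V₁: ΔP = 51, V ≈ 6.08 × 51^0.652 ≈ 78.93 kt.
V₂: ΔP = 62, V ≈ 6.08 × 62^0.652 ≈ 89.65 kt.
ΔV over 6 h = 10.72 kt → 24 h equivalent = 10.72 × 24/6 ≈ 42.88 kt.
43 kt ≥ 30 kt ⇒ rapid intensification.

43 kt, yes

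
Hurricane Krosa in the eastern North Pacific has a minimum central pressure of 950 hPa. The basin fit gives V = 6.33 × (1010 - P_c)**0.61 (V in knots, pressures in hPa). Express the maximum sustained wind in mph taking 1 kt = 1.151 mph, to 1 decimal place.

ΔP = 1010 − 950 = 60 hPa.
V ≈ 6.33 × 60^0.61 = 6.33 × 12.153 ≈ 76.926 kt.
76.926 × 1.151 ≈ 88.54 mph → 88.5 mph.

88.5 mph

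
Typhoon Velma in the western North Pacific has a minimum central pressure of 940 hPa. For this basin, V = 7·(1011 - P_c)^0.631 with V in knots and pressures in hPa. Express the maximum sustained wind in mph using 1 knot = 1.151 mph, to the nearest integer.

119 mph

ΔP = 1011 − 940 = 71 hPa.
V ≈ 7 × 71^0.631 = 7 × 14.728 ≈ 103.096 kt.
103.096 × 1.151 ≈ 118.66 mph → 119 mph.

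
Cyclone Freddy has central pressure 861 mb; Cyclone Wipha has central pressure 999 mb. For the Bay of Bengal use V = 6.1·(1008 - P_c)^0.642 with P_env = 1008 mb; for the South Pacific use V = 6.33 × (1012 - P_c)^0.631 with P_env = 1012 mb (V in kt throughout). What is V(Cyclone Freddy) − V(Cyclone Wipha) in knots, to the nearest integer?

Cyclone Freddy: ΔP = 147; V ≈ 6.1 × 147^0.642 ≈ 150.23 kt.
Cyclone Wipha: ΔP = 13; V ≈ 6.33 × 13^0.631 ≈ 31.94 kt.
Difference ≈ 150.23 − 31.94 = 118.29 → 118 kt.

118 kt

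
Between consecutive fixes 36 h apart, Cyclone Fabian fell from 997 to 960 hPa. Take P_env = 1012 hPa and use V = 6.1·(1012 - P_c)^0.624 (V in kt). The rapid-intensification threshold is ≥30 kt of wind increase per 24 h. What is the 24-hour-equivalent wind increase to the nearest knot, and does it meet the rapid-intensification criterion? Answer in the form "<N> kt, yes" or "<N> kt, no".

V₁: ΔP = 15, V ≈ 6.1 × 15^0.624 ≈ 33.05 kt.
V₂: ΔP = 52, V ≈ 6.1 × 52^0.624 ≈ 71.80 kt.
ΔV over 36 h = 38.75 kt → 24 h equivalent = 38.75 × 24/36 ≈ 25.83 kt.
26 kt < 30 kt ⇒ not rapid intensification.

26 kt, no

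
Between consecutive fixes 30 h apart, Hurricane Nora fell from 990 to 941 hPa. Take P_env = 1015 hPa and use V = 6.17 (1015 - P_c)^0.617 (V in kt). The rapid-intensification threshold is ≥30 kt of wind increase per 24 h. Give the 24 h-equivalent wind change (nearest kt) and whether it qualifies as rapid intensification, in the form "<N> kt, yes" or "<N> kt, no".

V₁: ΔP = 25, V ≈ 6.17 × 25^0.617 ≈ 44.96 kt.
V₂: ΔP = 74, V ≈ 6.17 × 74^0.617 ≈ 87.82 kt.
ΔV over 30 h = 42.86 kt → 24 h equivalent = 42.86 × 24/30 ≈ 34.29 kt.
34 kt ≥ 30 kt ⇒ rapid intensification.

34 kt, yes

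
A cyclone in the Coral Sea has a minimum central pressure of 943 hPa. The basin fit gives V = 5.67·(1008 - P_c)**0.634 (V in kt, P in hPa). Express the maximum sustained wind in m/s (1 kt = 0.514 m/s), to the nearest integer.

41 m/s

ΔP = 1008 − 943 = 65 hPa.
V ≈ 5.67 × 65^0.634 = 5.67 × 14.105 ≈ 79.978 kt.
79.978 × 0.514 ≈ 41.11 m/s → 41 m/s.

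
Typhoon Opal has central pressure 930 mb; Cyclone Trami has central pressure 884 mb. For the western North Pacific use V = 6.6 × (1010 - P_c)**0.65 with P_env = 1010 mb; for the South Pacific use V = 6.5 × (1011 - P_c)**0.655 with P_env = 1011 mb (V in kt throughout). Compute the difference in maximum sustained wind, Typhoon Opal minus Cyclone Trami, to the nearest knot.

Typhoon Opal: ΔP = 80; V ≈ 6.6 × 80^0.65 ≈ 113.91 kt.
Cyclone Trami: ΔP = 127; V ≈ 6.5 × 127^0.655 ≈ 155.20 kt.
Difference ≈ 113.91 − 155.20 = -41.29 → -41 kt.

-41 kt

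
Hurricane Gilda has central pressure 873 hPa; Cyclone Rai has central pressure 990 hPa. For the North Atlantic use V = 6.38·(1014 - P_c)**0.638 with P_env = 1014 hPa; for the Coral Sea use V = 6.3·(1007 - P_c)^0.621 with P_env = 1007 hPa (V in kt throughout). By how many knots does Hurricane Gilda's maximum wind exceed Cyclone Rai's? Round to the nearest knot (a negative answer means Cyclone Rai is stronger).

113 kt

Hurricane Gilda: ΔP = 141; V ≈ 6.38 × 141^0.638 ≈ 149.98 kt.
Cyclone Rai: ΔP = 17; V ≈ 6.3 × 17^0.621 ≈ 36.60 kt.
Difference ≈ 149.98 − 36.60 = 113.38 → 113 kt.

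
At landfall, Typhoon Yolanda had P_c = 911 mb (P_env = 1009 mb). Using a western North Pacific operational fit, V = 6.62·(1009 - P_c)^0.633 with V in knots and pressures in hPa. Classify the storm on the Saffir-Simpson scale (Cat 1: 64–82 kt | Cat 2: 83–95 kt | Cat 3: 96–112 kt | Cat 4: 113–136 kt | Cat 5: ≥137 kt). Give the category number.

ΔP = 1009 − 911 = 98 mb.
V ≈ 6.62 × 98^0.633 = 6.62 × 18.22 ≈ 121 kt.
121 kt falls in the Category 4 band.

4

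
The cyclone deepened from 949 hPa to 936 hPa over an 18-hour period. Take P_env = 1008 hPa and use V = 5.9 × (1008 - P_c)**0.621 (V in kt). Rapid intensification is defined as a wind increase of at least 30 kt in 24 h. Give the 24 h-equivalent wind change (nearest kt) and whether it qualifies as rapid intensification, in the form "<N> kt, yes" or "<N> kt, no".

V₁: ΔP = 59, V ≈ 5.9 × 59^0.621 ≈ 74.23 kt.
V₂: ΔP = 72, V ≈ 5.9 × 72^0.621 ≈ 84.00 kt.
ΔV over 18 h = 9.77 kt → 24 h equivalent = 9.77 × 24/18 ≈ 13.03 kt.
13 kt < 30 kt ⇒ not rapid intensification.

13 kt, no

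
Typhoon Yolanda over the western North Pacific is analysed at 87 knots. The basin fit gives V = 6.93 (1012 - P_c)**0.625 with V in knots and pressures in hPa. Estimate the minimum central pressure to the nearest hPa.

ΔP = (V / 6.93)^(1/0.625) = (87/6.93)^1.600.
87/6.93 = 12.554; 12.554^1.600 ≈ 57.29 hPa.
P_c = 1012 − 57.29 = 954.71 ≈ 955 hPa.

955 hPa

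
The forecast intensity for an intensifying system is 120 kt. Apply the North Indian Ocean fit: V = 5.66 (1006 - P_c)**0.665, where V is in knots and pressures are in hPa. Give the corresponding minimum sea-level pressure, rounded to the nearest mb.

907 mb

ΔP = (V / 5.66)^(1/0.665) = (120/5.66)^1.504.
120/5.66 = 21.201; 21.201^1.504 ≈ 98.75 mb.
P_c = 1006 − 98.75 = 907.25 ≈ 907 mb.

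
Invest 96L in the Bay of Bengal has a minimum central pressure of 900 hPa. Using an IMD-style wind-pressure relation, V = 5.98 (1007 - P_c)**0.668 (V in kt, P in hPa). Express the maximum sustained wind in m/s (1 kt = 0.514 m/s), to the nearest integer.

ΔP = 1007 − 900 = 107 hPa.
V ≈ 5.98 × 107^0.668 = 5.98 × 22.679 ≈ 135.622 kt.
135.622 × 0.514 ≈ 69.71 m/s → 70 m/s.

70 m/s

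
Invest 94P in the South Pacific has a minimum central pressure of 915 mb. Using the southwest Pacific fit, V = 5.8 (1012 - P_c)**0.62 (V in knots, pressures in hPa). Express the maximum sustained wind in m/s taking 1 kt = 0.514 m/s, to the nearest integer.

51 m/s

ΔP = 1012 − 915 = 97 mb.
V ≈ 5.8 × 97^0.62 = 5.8 × 17.053 ≈ 98.907 kt.
98.907 × 0.514 ≈ 50.84 m/s → 51 m/s.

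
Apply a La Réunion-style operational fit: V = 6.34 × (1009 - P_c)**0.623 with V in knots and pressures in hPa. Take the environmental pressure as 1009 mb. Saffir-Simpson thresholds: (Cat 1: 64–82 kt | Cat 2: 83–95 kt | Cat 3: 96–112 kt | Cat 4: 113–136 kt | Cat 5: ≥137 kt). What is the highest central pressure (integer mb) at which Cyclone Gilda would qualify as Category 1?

968 mb

Category 1 begins at V = 64 kt.
Required ΔP = (64/6.34)^(1/0.623) = 10.095^1.605 ≈ 40.90 mb.
P_c ≤ 1009 − 40.90 = 968.10, so the highest integer P_c is 968 mb.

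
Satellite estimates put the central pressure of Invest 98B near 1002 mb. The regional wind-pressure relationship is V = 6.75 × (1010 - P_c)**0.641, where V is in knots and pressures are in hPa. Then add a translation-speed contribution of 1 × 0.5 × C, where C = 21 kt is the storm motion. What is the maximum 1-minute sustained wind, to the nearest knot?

36 kt

ΔP = 1010 − 1002 = 8 mb.
8^0.641 ≈ 3.792.
V ≈ 6.75 × 3.792 ≈ 25.6 kt.
Translation term: 1 × 0.5 × 21 = 10.5 kt.
Corrected V ≈ 36.1 kt → 36 kt.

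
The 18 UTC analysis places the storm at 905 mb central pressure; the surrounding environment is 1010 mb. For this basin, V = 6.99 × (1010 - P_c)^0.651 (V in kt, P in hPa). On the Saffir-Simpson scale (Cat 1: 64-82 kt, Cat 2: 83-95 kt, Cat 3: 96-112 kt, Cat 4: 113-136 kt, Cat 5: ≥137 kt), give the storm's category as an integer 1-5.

5

ΔP = 1010 − 905 = 105 mb.
V ≈ 6.99 × 105^0.651 = 6.99 × 20.69 ≈ 145 kt.
145 kt falls in the Category 5 band.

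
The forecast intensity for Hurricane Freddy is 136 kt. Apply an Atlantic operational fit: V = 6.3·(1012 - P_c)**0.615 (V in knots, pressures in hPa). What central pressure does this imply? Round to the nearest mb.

ΔP = (V / 6.3)^(1/0.615) = (136/6.3)^1.626.
136/6.3 = 21.587; 21.587^1.626 ≈ 147.72 mb.
P_c = 1012 − 147.72 = 864.28 ≈ 864 mb.

864 mb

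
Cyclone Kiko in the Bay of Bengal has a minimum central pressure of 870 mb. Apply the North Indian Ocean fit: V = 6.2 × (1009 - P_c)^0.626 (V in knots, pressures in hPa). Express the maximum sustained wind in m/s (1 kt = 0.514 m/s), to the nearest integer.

70 m/s

ΔP = 1009 − 870 = 139 mb.
V ≈ 6.2 × 139^0.626 = 6.2 × 21.955 ≈ 136.119 kt.
136.119 × 0.514 ≈ 69.97 m/s → 70 m/s.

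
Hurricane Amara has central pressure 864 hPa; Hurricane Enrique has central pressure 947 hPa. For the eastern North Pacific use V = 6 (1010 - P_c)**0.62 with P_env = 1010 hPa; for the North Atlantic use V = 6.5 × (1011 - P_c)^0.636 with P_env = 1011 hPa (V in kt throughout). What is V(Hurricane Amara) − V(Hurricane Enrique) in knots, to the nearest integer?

40 kt

Hurricane Amara: ΔP = 146; V ≈ 6 × 146^0.62 ≈ 131.84 kt.
Hurricane Enrique: ΔP = 64; V ≈ 6.5 × 64^0.636 ≈ 91.55 kt.
Difference ≈ 131.84 − 91.55 = 40.29 → 40 kt.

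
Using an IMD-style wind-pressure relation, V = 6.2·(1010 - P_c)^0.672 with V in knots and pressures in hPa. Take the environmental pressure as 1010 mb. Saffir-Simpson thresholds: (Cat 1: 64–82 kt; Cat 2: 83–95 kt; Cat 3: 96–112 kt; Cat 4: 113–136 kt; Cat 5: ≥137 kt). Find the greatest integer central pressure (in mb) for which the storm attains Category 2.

962 mb

Category 2 begins at V = 83 kt.
Required ΔP = (83/6.2)^(1/0.672) = 13.387^1.488 ≈ 47.49 mb.
P_c ≤ 1010 − 47.49 = 962.51, so the highest integer P_c is 962 mb.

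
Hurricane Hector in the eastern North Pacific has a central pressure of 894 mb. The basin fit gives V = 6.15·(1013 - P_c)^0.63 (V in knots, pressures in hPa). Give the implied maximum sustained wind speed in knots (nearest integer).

ΔP = 1013 − 894 = 119 mb.
119^0.63 ≈ 20.305.
V ≈ 6.15 × 20.305 ≈ 124.9 kt.

125 kt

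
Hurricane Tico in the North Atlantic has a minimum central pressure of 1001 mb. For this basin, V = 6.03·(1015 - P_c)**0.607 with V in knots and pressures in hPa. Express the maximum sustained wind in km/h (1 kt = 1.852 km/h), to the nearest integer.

ΔP = 1015 − 1001 = 14 mb.
V ≈ 6.03 × 14^0.607 = 6.03 × 4.962 ≈ 29.924 kt.
29.924 × 1.852 ≈ 55.42 km/h → 55 km/h.

55 km/h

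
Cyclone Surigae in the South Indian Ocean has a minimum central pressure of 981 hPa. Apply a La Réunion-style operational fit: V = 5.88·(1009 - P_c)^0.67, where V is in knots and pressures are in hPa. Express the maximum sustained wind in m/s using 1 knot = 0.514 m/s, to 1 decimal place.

28.2 m/s

ΔP = 1009 − 981 = 28 hPa.
V ≈ 5.88 × 28^0.67 = 5.88 × 9.324 ≈ 54.824 kt.
54.824 × 0.514 ≈ 28.18 m/s → 28.2 m/s.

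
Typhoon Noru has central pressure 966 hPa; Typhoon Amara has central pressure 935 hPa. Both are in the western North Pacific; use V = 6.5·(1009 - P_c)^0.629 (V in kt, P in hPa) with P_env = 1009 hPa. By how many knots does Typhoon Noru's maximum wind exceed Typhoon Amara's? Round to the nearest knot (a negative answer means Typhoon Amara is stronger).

Typhoon Noru: ΔP = 43; V ≈ 6.5 × 43^0.629 ≈ 69.24 kt.
Typhoon Amara: ΔP = 74; V ≈ 6.5 × 74^0.629 ≈ 97.42 kt.
Difference ≈ 69.24 − 97.42 = -28.18 → -28 kt.

-28 kt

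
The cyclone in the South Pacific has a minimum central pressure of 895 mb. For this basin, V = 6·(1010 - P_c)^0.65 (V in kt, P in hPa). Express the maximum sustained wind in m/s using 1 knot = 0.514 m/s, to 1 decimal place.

67.4 m/s

ΔP = 1010 − 895 = 115 mb.
V ≈ 6 × 115^0.65 = 6 × 21.850 ≈ 131.101 kt.
131.101 × 0.514 ≈ 67.39 m/s → 67.4 m/s.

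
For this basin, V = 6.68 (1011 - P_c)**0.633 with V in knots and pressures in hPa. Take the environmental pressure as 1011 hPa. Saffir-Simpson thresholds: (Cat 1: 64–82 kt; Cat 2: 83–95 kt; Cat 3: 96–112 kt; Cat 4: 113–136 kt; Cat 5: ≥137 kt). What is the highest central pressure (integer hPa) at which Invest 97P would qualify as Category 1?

975 hPa

Category 1 begins at V = 64 kt.
Required ΔP = (64/6.68)^(1/0.633) = 9.581^1.580 ≈ 35.51 hPa.
P_c ≤ 1011 − 35.51 = 975.49, so the highest integer P_c is 975 hPa.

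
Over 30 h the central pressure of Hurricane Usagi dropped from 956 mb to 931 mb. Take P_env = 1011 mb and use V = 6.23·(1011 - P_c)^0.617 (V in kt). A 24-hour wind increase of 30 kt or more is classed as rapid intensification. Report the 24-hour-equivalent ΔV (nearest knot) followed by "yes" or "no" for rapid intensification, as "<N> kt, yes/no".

V₁: ΔP = 55, V ≈ 6.23 × 55^0.617 ≈ 73.84 kt.
V₂: ΔP = 80, V ≈ 6.23 × 80^0.617 ≈ 93.05 kt.
ΔV over 30 h = 19.21 kt → 24 h equivalent = 19.21 × 24/30 ≈ 15.37 kt.
15 kt < 30 kt ⇒ not rapid intensification.

15 kt, no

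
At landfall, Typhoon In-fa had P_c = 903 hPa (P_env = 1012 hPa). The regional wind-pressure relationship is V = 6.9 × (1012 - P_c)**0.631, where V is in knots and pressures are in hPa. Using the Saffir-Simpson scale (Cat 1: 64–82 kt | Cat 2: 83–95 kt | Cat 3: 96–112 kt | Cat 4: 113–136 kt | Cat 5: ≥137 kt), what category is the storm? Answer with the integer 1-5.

ΔP = 1012 − 903 = 109 hPa.
V ≈ 6.9 × 109^0.631 = 6.9 × 19.30 ≈ 133 kt.
133 kt falls in the Category 4 band.

4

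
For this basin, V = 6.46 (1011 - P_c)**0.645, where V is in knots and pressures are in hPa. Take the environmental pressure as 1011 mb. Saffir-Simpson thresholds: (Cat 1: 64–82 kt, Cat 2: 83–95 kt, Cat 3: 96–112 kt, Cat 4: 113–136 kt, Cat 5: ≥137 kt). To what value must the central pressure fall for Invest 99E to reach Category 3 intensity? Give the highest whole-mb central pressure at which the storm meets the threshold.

Category 3 begins at V = 96 kt.
Required ΔP = (96/6.46)^(1/0.645) = 14.861^1.550 ≈ 65.63 mb.
P_c ≤ 1011 − 65.63 = 945.37, so the highest integer P_c is 945 mb.

945 mb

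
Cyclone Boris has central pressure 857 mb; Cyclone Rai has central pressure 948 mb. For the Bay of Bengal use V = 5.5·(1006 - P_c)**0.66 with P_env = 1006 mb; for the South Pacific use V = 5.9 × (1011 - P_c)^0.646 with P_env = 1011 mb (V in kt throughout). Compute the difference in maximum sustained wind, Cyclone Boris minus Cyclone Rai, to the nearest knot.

64 kt

Cyclone Boris: ΔP = 149; V ≈ 5.5 × 149^0.66 ≈ 149.51 kt.
Cyclone Rai: ΔP = 63; V ≈ 5.9 × 63^0.646 ≈ 85.75 kt.
Difference ≈ 149.51 − 85.75 = 63.76 → 64 kt.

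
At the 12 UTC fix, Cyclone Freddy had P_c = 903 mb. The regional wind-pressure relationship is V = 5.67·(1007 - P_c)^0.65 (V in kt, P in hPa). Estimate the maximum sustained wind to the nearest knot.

ΔP = 1007 − 903 = 104 mb.
104^0.65 ≈ 20.468.
V ≈ 5.67 × 20.468 ≈ 116.1 kt.

116 kt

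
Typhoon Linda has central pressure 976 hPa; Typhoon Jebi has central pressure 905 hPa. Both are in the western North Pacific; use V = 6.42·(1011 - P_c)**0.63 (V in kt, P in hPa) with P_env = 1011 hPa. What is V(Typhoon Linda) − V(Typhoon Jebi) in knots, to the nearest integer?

Typhoon Linda: ΔP = 35; V ≈ 6.42 × 35^0.63 ≈ 60.30 kt.
Typhoon Jebi: ΔP = 106; V ≈ 6.42 × 106^0.63 ≈ 121.19 kt.
Difference ≈ 60.30 − 121.19 = -60.89 → -61 kt.

-61 kt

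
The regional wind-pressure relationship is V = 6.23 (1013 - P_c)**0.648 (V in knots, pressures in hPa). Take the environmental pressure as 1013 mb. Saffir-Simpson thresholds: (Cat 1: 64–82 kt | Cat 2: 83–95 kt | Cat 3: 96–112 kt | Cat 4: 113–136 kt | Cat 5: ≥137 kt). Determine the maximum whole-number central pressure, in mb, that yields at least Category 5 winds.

Category 5 begins at V = 137 kt.
Required ΔP = (137/6.23)^(1/0.648) = 21.990^1.543 ≈ 117.85 mb.
P_c ≤ 1013 − 117.85 = 895.15, so the highest integer P_c is 895 mb.

895 mb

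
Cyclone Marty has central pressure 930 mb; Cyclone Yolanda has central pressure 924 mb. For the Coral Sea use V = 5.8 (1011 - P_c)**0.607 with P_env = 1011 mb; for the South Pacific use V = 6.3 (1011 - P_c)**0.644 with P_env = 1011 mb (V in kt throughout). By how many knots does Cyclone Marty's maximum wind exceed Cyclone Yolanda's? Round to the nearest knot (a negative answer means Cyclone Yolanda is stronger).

Cyclone Marty: ΔP = 81; V ≈ 5.8 × 81^0.607 ≈ 83.54 kt.
Cyclone Yolanda: ΔP = 87; V ≈ 6.3 × 87^0.644 ≈ 111.79 kt.
Difference ≈ 83.54 − 111.79 = -28.25 → -28 kt.

-28 kt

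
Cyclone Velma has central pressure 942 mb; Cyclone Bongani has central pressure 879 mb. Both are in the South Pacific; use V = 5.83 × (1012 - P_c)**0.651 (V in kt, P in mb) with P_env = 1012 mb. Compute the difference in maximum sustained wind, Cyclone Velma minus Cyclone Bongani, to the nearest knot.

Cyclone Velma: ΔP = 70; V ≈ 5.83 × 70^0.651 ≈ 92.65 kt.
Cyclone Bongani: ΔP = 133; V ≈ 5.83 × 133^0.651 ≈ 140.70 kt.
Difference ≈ 92.65 − 140.70 = -48.05 → -48 kt.

-48 kt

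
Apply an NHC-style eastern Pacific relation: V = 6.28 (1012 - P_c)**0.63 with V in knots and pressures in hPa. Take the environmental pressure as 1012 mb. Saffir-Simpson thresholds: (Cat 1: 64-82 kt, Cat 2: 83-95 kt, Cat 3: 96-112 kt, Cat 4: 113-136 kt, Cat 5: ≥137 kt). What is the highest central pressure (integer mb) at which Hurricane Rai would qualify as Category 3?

936 mb

Category 3 begins at V = 96 kt.
Required ΔP = (96/6.28)^(1/0.63) = 15.287^1.587 ≈ 75.83 mb.
P_c ≤ 1012 − 75.83 = 936.17, so the highest integer P_c is 936 mb.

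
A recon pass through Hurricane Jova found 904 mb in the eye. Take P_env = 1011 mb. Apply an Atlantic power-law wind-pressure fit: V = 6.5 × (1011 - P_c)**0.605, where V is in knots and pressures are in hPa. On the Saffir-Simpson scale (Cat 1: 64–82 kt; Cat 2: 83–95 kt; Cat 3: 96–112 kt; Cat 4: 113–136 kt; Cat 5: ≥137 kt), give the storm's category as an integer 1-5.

ΔP = 1011 − 904 = 107 mb.
V ≈ 6.5 × 107^0.605 = 6.5 × 16.90 ≈ 110 kt.
110 kt falls in the Category 3 band.

3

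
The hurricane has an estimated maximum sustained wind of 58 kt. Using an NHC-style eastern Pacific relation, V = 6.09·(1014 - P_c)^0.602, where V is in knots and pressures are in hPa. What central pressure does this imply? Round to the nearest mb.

972 mb

ΔP = (V / 6.09)^(1/0.602) = (58/6.09)^1.661.
58/6.09 = 9.524; 9.524^1.661 ≈ 42.26 mb.
P_c = 1014 − 42.26 = 971.74 ≈ 972 mb.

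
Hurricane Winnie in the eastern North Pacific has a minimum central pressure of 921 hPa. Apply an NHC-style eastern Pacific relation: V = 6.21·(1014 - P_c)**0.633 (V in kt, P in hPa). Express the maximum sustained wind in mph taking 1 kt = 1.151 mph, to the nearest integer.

ΔP = 1014 − 921 = 93 hPa.
V ≈ 6.21 × 93^0.633 = 6.21 × 17.622 ≈ 109.431 kt.
109.431 × 1.151 ≈ 125.96 mph → 126 mph.

126 mph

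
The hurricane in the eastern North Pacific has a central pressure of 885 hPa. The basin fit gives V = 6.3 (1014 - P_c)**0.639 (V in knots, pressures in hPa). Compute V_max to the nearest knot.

141 kt

ΔP = 1014 − 885 = 129 hPa.
129^0.639 ≈ 22.319.
V ≈ 6.3 × 22.319 ≈ 140.6 kt.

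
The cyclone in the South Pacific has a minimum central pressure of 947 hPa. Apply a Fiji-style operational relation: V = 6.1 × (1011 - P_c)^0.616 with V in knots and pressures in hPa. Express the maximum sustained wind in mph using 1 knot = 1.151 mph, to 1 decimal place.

ΔP = 1011 − 947 = 64 hPa.
V ≈ 6.1 × 64^0.616 = 6.1 × 12.960 ≈ 79.056 kt.
79.056 × 1.151 ≈ 90.99 mph → 91.0 mph.

91.0 mph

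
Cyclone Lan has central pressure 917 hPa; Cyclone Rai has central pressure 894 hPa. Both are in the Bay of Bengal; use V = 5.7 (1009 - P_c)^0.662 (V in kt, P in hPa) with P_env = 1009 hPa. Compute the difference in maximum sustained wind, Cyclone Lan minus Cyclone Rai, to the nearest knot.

-18 kt

Cyclone Lan: ΔP = 92; V ≈ 5.7 × 92^0.662 ≈ 113.74 kt.
Cyclone Rai: ΔP = 115; V ≈ 5.7 × 115^0.662 ≈ 131.84 kt.
Difference ≈ 113.74 − 131.84 = -18.10 → -18 kt.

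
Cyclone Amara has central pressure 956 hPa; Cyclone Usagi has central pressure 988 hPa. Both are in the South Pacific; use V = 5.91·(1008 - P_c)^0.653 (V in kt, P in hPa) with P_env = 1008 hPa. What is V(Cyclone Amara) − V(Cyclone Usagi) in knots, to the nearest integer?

Cyclone Amara: ΔP = 52; V ≈ 5.91 × 52^0.653 ≈ 78.01 kt.
Cyclone Usagi: ΔP = 20; V ≈ 5.91 × 20^0.653 ≈ 41.80 kt.
Difference ≈ 78.01 − 41.80 = 36.21 → 36 kt.

36 kt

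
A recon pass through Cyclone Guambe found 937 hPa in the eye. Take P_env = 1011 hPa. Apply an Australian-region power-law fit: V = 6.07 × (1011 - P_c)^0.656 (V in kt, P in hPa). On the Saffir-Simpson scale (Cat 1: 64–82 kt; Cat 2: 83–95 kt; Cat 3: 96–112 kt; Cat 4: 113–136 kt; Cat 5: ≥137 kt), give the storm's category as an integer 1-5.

3

ΔP = 1011 − 937 = 74 hPa.
V ≈ 6.07 × 74^0.656 = 6.07 × 16.84 ≈ 102 kt.
102 kt falls in the Category 3 band.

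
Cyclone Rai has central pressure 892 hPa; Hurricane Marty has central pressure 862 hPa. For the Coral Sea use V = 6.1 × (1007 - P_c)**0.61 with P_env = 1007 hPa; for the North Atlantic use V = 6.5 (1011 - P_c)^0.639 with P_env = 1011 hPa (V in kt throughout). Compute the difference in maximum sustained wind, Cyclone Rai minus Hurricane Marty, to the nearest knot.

Cyclone Rai: ΔP = 115; V ≈ 6.1 × 115^0.61 ≈ 110.24 kt.
Hurricane Marty: ΔP = 149; V ≈ 6.5 × 149^0.639 ≈ 159.07 kt.
Difference ≈ 110.24 − 159.07 = -48.83 → -49 kt.

-49 kt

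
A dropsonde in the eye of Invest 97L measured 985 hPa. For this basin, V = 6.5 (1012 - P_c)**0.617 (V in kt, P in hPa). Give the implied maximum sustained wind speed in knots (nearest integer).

ΔP = 1012 − 985 = 27 hPa.
27^0.617 ≈ 7.641.
V ≈ 6.5 × 7.641 ≈ 49.7 kt.

50 kt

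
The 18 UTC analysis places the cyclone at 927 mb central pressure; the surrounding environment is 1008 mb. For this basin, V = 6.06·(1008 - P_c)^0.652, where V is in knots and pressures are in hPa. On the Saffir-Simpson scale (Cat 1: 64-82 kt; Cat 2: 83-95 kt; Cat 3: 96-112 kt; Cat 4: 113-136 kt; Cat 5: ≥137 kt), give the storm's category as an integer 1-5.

3

ΔP = 1008 − 927 = 81 mb.
V ≈ 6.06 × 81^0.652 = 6.06 × 17.55 ≈ 106 kt.
106 kt falls in the Category 3 band.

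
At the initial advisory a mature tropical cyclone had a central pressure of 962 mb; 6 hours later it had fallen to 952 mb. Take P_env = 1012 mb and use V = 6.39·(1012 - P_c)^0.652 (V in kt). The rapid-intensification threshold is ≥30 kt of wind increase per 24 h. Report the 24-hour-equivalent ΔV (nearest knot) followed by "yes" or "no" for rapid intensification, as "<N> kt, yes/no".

41 kt, yes

V₁: ΔP = 50, V ≈ 6.39 × 50^0.652 ≈ 81.89 kt.
V₂: ΔP = 60, V ≈ 6.39 × 60^0.652 ≈ 92.23 kt.
ΔV over 6 h = 10.34 kt → 24 h equivalent = 10.34 × 24/6 ≈ 41.36 kt.
41 kt ≥ 30 kt ⇒ rapid intensification.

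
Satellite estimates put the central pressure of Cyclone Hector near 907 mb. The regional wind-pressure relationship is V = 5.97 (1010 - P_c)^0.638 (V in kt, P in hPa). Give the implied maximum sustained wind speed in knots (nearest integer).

ΔP = 1010 − 907 = 103 mb.
103^0.638 ≈ 19.239.
V ≈ 5.97 × 19.239 ≈ 114.9 kt.

115 kt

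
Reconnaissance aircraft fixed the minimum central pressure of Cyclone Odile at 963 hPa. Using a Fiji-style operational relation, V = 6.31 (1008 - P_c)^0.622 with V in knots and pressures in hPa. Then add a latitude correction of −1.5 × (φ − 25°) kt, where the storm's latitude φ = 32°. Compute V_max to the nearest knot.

ΔP = 1008 − 963 = 45 hPa.
45^0.622 ≈ 10.673.
V ≈ 6.31 × 10.673 ≈ 67.3 kt.
Latitude correction: −1.5 × (32 − 25) = -10.5 kt.
Corrected V ≈ 56.8 kt → 57 kt.

57 kt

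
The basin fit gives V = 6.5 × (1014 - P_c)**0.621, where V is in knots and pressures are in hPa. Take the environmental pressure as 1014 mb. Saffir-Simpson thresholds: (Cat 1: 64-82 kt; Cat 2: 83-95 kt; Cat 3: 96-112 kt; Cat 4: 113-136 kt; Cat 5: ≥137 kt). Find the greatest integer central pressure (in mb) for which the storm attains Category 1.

974 mb

Category 1 begins at V = 64 kt.
Required ΔP = (64/6.5)^(1/0.621) = 9.846^1.610 ≈ 39.76 mb.
P_c ≤ 1014 − 39.76 = 974.24, so the highest integer P_c is 974 mb.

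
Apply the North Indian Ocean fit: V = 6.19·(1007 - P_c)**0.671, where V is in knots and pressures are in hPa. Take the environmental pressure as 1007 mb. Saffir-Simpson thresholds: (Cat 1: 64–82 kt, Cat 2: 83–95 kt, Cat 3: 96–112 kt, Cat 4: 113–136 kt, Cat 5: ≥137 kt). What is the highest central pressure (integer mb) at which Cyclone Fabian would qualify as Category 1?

Category 1 begins at V = 64 kt.
Required ΔP = (64/6.19)^(1/0.671) = 10.339^1.490 ≈ 32.50 mb.
P_c ≤ 1007 − 32.50 = 974.50, so the highest integer P_c is 974 mb.

974 mb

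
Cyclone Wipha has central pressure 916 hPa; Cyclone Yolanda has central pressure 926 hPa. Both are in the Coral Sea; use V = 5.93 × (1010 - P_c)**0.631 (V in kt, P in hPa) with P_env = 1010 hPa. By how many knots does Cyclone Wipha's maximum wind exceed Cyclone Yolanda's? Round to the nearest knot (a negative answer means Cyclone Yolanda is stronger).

7 kt

Cyclone Wipha: ΔP = 94; V ≈ 5.93 × 94^0.631 ≈ 104.26 kt.
Cyclone Yolanda: ΔP = 84; V ≈ 5.93 × 84^0.631 ≈ 97.11 kt.
Difference ≈ 104.26 − 97.11 = 7.15 → 7 kt.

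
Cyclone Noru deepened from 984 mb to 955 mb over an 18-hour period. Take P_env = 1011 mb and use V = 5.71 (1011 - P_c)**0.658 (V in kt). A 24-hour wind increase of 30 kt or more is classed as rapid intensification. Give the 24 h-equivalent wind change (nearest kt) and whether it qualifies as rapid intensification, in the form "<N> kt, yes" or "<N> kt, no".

V₁: ΔP = 27, V ≈ 5.71 × 27^0.658 ≈ 49.94 kt.
V₂: ΔP = 56, V ≈ 5.71 × 56^0.658 ≈ 80.71 kt.
ΔV over 18 h = 30.77 kt → 24 h equivalent = 30.77 × 24/18 ≈ 41.03 kt.
41 kt ≥ 30 kt ⇒ rapid intensification.

41 kt, yes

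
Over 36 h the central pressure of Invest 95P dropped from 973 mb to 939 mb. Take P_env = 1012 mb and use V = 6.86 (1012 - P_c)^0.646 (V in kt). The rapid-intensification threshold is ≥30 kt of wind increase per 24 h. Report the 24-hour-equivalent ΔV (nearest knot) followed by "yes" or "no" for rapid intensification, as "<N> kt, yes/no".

24 kt, no

V₁: ΔP = 39, V ≈ 6.86 × 39^0.646 ≈ 73.14 kt.
V₂: ΔP = 73, V ≈ 6.86 × 73^0.646 ≈ 109.66 kt.
ΔV over 36 h = 36.52 kt → 24 h equivalent = 36.52 × 24/36 ≈ 24.35 kt.
24 kt < 30 kt ⇒ not rapid intensification.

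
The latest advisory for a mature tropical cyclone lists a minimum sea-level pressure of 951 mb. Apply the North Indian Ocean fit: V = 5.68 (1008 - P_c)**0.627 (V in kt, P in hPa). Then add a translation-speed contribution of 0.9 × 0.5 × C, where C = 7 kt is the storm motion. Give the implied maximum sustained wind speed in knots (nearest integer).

ΔP = 1008 − 951 = 57 mb.
57^0.627 ≈ 12.616.
V ≈ 5.68 × 12.616 ≈ 71.7 kt.
Translation term: 0.9 × 0.5 × 7 = 3.15 kt.
Corrected V ≈ 74.85 kt → 75 kt.

75 kt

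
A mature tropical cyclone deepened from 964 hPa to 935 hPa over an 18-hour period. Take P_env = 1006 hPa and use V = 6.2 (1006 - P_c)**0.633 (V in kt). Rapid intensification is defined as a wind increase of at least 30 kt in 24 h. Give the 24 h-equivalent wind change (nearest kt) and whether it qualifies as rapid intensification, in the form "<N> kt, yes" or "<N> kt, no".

35 kt, yes

V₁: ΔP = 42, V ≈ 6.2 × 42^0.633 ≈ 66.06 kt.
V₂: ΔP = 71, V ≈ 6.2 × 71^0.633 ≈ 92.10 kt.
ΔV over 18 h = 26.04 kt → 24 h equivalent = 26.04 × 24/18 ≈ 34.72 kt.
35 kt ≥ 30 kt ⇒ rapid intensification.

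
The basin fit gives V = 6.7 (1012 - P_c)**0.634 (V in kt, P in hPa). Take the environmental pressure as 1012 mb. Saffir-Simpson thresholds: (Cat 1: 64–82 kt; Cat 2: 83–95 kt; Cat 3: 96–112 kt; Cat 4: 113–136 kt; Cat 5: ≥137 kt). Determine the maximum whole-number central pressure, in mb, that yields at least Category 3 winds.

Category 3 begins at V = 96 kt.
Required ΔP = (96/6.7)^(1/0.634) = 14.328^1.577 ≈ 66.63 mb.
P_c ≤ 1012 − 66.63 = 945.37, so the highest integer P_c is 945 mb.

945 mb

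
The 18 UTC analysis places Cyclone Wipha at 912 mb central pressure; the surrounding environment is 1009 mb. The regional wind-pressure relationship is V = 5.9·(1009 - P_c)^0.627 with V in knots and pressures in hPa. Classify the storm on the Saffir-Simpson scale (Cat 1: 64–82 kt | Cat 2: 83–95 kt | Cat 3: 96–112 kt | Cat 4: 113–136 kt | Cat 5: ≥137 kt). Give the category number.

ΔP = 1009 − 912 = 97 mb.
V ≈ 5.9 × 97^0.627 = 5.9 × 17.61 ≈ 104 kt.
104 kt falls in the Category 3 band.

3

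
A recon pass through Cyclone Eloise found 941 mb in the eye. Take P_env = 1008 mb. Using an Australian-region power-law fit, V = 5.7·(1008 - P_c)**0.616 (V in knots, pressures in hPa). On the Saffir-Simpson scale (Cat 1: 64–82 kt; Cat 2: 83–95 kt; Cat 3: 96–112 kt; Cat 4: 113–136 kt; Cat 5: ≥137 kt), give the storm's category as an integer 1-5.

ΔP = 1008 − 941 = 67 mb.
V ≈ 5.7 × 67^0.616 = 5.7 × 13.33 ≈ 76 kt.
76 kt falls in the Category 1 band.

1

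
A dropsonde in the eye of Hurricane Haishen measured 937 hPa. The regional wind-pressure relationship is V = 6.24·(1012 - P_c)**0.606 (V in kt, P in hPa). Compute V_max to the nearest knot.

85 kt

ΔP = 1012 − 937 = 75 hPa.
75^0.606 ≈ 13.686.
V ≈ 6.24 × 13.686 ≈ 85.4 kt.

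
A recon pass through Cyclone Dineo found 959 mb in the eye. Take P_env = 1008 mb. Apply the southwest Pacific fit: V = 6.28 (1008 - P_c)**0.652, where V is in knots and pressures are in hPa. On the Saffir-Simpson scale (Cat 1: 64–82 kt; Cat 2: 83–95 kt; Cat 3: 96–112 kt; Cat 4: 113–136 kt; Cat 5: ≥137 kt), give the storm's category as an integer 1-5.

1

ΔP = 1008 − 959 = 49 mb.
V ≈ 6.28 × 49^0.652 = 6.28 × 12.65 ≈ 79 kt.
79 kt falls in the Category 1 band.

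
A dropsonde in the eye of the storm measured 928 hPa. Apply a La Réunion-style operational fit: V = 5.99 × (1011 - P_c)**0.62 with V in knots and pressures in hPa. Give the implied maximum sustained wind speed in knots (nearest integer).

ΔP = 1011 − 928 = 83 hPa.
83^0.62 ≈ 15.482.
V ≈ 5.99 × 15.482 ≈ 92.7 kt.

93 kt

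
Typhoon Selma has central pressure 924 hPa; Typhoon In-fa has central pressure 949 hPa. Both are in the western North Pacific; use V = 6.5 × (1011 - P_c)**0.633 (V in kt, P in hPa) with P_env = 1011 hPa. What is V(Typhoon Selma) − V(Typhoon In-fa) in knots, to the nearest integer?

21 kt

Typhoon Selma: ΔP = 87; V ≈ 6.5 × 87^0.633 ≈ 109.81 kt.
Typhoon In-fa: ΔP = 62; V ≈ 6.5 × 62^0.633 ≈ 88.61 kt.
Difference ≈ 109.81 − 88.61 = 21.20 → 21 kt.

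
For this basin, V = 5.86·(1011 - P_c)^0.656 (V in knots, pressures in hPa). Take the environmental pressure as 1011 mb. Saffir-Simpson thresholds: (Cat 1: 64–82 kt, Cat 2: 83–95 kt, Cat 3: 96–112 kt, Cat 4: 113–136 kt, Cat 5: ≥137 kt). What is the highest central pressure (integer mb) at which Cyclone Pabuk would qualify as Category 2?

Category 2 begins at V = 83 kt.
Required ΔP = (83/5.86)^(1/0.656) = 14.164^1.524 ≈ 56.87 mb.
P_c ≤ 1011 − 56.87 = 954.13, so the highest integer P_c is 954 mb.

954 mb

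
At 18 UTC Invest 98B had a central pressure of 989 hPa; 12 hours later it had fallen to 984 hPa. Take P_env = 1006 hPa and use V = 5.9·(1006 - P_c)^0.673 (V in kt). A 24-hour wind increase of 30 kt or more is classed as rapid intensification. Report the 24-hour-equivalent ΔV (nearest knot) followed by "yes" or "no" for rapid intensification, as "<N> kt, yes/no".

15 kt, no

V₁: ΔP = 17, V ≈ 5.9 × 17^0.673 ≈ 39.71 kt.
V₂: ΔP = 22, V ≈ 5.9 × 22^0.673 ≈ 47.24 kt.
ΔV over 12 h = 7.53 kt → 24 h equivalent = 7.53 × 24/12 ≈ 15.06 kt.
15 kt < 30 kt ⇒ not rapid intensification.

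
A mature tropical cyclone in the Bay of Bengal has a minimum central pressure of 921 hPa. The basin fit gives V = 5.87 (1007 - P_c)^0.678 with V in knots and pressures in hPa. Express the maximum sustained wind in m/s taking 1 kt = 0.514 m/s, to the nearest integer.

ΔP = 1007 − 921 = 86 hPa.
V ≈ 5.87 × 86^0.678 = 5.87 × 20.492 ≈ 120.290 kt.
120.290 × 0.514 ≈ 61.83 m/s → 62 m/s.

62 m/s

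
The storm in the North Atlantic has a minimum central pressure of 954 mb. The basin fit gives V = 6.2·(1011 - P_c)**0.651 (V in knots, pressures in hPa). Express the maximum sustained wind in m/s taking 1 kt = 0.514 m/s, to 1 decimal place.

44.3 m/s

ΔP = 1011 − 954 = 57 mb.
V ≈ 6.2 × 57^0.651 = 6.2 × 13.902 ≈ 86.192 kt.
86.192 × 0.514 ≈ 44.30 m/s → 44.3 m/s.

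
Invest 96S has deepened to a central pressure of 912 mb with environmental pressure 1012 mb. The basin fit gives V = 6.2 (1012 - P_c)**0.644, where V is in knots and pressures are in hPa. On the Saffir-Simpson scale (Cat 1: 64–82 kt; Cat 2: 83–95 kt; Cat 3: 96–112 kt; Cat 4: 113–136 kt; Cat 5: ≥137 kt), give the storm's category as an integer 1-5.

ΔP = 1012 − 912 = 100 mb.
V ≈ 6.2 × 100^0.644 = 6.2 × 19.41 ≈ 120 kt.
120 kt falls in the Category 4 band.

4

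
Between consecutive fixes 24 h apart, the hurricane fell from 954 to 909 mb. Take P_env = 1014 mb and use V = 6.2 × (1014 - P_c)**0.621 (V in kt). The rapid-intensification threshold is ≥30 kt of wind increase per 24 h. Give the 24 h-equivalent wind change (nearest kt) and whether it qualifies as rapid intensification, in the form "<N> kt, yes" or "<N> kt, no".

33 kt, yes

V₁: ΔP = 60, V ≈ 6.2 × 60^0.621 ≈ 78.82 kt.
V₂: ΔP = 105, V ≈ 6.2 × 105^0.621 ≈ 111.57 kt.
ΔV over 24 h = 32.75 kt → 24 h equivalent = 32.75 × 24/24 ≈ 32.75 kt.
33 kt ≥ 30 kt ⇒ rapid intensification.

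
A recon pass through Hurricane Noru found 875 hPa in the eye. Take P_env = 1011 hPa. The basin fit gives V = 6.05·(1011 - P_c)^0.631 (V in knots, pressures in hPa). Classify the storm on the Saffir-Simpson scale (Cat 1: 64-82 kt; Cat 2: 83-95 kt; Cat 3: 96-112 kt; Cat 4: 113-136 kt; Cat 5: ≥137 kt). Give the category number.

4

ΔP = 1011 − 875 = 136 hPa.
V ≈ 6.05 × 136^0.631 = 6.05 × 22.20 ≈ 134 kt.
134 kt falls in the Category 4 band.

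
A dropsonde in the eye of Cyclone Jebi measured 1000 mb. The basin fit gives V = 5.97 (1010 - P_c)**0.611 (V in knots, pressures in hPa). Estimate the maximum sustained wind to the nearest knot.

24 kt

ΔP = 1010 − 1000 = 10 mb.
10^0.611 ≈ 4.083.
V ≈ 5.97 × 4.083 ≈ 24.4 kt.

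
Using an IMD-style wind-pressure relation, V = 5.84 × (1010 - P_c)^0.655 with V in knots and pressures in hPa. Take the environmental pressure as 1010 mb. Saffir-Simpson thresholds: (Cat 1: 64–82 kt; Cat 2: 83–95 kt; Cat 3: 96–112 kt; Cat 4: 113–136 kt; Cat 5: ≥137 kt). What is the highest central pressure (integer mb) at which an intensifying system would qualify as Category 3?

938 mb

Category 3 begins at V = 96 kt.
Required ΔP = (96/5.84)^(1/0.655) = 16.438^1.527 ≈ 71.82 mb.
P_c ≤ 1010 − 71.82 = 938.18, so the highest integer P_c is 938 mb.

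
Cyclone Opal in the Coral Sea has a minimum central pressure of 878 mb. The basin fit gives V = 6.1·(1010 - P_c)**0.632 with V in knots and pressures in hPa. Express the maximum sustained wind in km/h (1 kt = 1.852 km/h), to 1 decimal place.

247.3 km/h

ΔP = 1010 − 878 = 132 mb.
V ≈ 6.1 × 132^0.632 = 6.1 × 21.888 ≈ 133.516 kt.
133.516 × 1.852 ≈ 247.27 km/h → 247.3 km/h.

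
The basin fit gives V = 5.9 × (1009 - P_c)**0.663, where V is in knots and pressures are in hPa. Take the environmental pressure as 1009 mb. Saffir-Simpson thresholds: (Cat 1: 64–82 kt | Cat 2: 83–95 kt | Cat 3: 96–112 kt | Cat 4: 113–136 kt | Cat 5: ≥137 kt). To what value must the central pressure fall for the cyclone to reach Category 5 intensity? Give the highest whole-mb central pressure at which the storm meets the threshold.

Category 5 begins at V = 137 kt.
Required ΔP = (137/5.9)^(1/0.663) = 23.220^1.508 ≈ 114.85 mb.
P_c ≤ 1009 − 114.85 = 894.15, so the highest integer P_c is 894 mb.

894 mb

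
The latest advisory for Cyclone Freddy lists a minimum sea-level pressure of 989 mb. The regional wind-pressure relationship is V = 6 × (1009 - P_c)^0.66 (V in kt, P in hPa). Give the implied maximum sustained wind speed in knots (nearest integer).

ΔP = 1009 − 989 = 20 mb.
20^0.66 ≈ 7.222.
V ≈ 6 × 7.222 ≈ 43.3 kt.

43 kt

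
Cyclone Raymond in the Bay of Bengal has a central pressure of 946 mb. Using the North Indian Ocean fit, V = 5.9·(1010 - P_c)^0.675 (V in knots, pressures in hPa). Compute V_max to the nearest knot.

ΔP = 1010 − 946 = 64 mb.
64^0.675 ≈ 16.564.
V ≈ 5.9 × 16.564 ≈ 97.7 kt.

98 kt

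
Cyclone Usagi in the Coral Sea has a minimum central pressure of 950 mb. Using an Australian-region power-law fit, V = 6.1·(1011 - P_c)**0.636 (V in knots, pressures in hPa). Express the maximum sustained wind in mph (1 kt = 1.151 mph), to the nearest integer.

ΔP = 1011 − 950 = 61 mb.
V ≈ 6.1 × 61^0.636 = 6.1 × 13.661 ≈ 83.330 kt.
83.330 × 1.151 ≈ 95.91 mph → 96 mph.

96 mph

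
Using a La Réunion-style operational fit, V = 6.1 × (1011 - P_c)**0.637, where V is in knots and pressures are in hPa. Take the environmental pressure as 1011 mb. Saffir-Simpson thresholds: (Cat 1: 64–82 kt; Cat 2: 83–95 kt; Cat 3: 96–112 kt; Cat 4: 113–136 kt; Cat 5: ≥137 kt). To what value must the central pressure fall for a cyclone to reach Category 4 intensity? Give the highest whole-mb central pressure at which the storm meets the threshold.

913 mb

Category 4 begins at V = 113 kt.
Required ΔP = (113/6.1)^(1/0.637) = 18.525^1.570 ≈ 97.77 mb.
P_c ≤ 1011 − 97.77 = 913.23, so the highest integer P_c is 913 mb.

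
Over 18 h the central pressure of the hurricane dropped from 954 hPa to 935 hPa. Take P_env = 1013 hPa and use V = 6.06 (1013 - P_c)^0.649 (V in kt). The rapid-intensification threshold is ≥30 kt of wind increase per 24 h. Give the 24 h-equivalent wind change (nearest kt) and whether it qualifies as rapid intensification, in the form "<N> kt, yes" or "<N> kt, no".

V₁: ΔP = 59, V ≈ 6.06 × 59^0.649 ≈ 85.46 kt.
V₂: ΔP = 78, V ≈ 6.06 × 78^0.649 ≈ 102.43 kt.
ΔV over 18 h = 16.97 kt → 24 h equivalent = 16.97 × 24/18 ≈ 22.63 kt.
23 kt < 30 kt ⇒ not rapid intensification.

23 kt, no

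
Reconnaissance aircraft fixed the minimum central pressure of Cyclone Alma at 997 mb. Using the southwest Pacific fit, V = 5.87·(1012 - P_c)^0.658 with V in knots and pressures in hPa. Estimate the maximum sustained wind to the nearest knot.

35 kt

ΔP = 1012 − 997 = 15 mb.
15^0.658 ≈ 5.941.
V ≈ 5.87 × 5.941 ≈ 34.9 kt.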